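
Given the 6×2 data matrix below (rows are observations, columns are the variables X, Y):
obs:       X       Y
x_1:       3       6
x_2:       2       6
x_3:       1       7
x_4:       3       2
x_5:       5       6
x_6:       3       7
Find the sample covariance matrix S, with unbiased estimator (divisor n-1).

Step 1 — column means:
  mean(X) = (3 + 2 + 1 + 3 + 5 + 3) / 6 = 17/6 = 2.8333
  mean(Y) = (6 + 6 + 7 + 2 + 6 + 7) / 6 = 34/6 = 5.6667

Step 2 — sample covariance S[i,j] = (1/(n-1)) · Σ_k (x_{k,i} - mean_i) · (x_{k,j} - mean_j), with n-1 = 5.
  S[X,X] = ((0.1667)·(0.1667) + (-0.8333)·(-0.8333) + (-1.8333)·(-1.8333) + (0.1667)·(0.1667) + (2.1667)·(2.1667) + (0.1667)·(0.1667)) / 5 = 8.8333/5 = 1.7667
  S[X,Y] = ((0.1667)·(0.3333) + (-0.8333)·(0.3333) + (-1.8333)·(1.3333) + (0.1667)·(-3.6667) + (2.1667)·(0.3333) + (0.1667)·(1.3333)) / 5 = -2.3333/5 = -0.4667
  S[Y,Y] = ((0.3333)·(0.3333) + (0.3333)·(0.3333) + (1.3333)·(1.3333) + (-3.6667)·(-3.6667) + (0.3333)·(0.3333) + (1.3333)·(1.3333)) / 5 = 17.3333/5 = 3.4667

S is symmetric (S[j,i] = S[i,j]). Assembling:

S = [[1.7667, -0.4667],
 [-0.4667, 3.4667]]


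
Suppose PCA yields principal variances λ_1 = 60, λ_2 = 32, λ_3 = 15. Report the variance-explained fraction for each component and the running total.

Step 1 — total variance = trace(Sigma) = Σ λ_i = 60 + 32 + 15 = 107.

Step 2 — fraction explained by component i = λ_i / Σ λ:
  PC1: 60/107 = 0.5607
  PC2: 32/107 = 0.2991
  PC3: 15/107 = 0.1402

Step 3 — cumulative fraction after k components = (λ_1 + ... + λ_k) / Σ λ:
  k = 1: 60/107 = 0.5607
  k = 2: (60 + 32)/107 = 92/107 = 0.8598
  k = 3: (60 + 32 + 15)/107 = 107/107 = 1

Summary (fraction, with percent):

explained: PC1 0.5607 (56.07%), PC2 0.2991 (29.91%), PC3 0.1402 (14.02%);  cumulative: 0.5607, 0.8598, 1


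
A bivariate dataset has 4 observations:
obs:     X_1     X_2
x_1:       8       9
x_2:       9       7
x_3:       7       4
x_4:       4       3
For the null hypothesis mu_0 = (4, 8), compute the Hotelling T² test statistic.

Step 1 — sample mean vector:
  mean(X_1) = (8 + 9 + 7 + 4) / 4 = 28/4 = 7
  mean(X_2) = (9 + 7 + 4 + 3) / 4 = 23/4 = 5.75
  x̄ = (7, 5.75),  deviation x̄ - mu_0 = (7, 5.75) - (4, 8) = (3, -2.25).

Step 2 — sample covariance matrix, S[i,j] = (1/(n-1)) · Σ_k (x_{k,i} - mean_i) · (x_{k,j} - mean_j), divisor n-1 = 3:
  S[X_1,X_1] = ((1)·(1) + (2)·(2) + (0)·(0) + (-3)·(-3)) / 3 = 14/3 = 4.6667
  S[X_1,X_2] = ((1)·(3.25) + (2)·(1.25) + (0)·(-1.75) + (-3)·(-2.75)) / 3 = 14/3 = 4.6667
  S[X_2,X_2] = ((3.25)·(3.25) + (1.25)·(1.25) + (-1.75)·(-1.75) + (-2.75)·(-2.75)) / 3 = 22.75/3 = 7.5833
  S = [[4.6667, 4.6667],
 [4.6667, 7.5833]].

Step 3 — invert S. det(S) = 4.6667·7.5833 - (4.6667)² = 13.6111.
  S^{-1} = (1/det) · [[d, -b], [-b, a]] = [[0.5571, -0.3429],
 [-0.3429, 0.3429]].

Step 4 — quadratic form (x̄ - mu_0)^T · S^{-1} · (x̄ - mu_0):
  S^{-1} · (x̄ - mu_0) = (2.4429, -1.8),
  (x̄ - mu_0)^T · [...] = (3)·(2.4429) + (-2.25)·(-1.8) = 11.3786.

Step 5 — scale by n: T² = 4 · 11.3786 = 45.5143.

T² ≈ 45.5143


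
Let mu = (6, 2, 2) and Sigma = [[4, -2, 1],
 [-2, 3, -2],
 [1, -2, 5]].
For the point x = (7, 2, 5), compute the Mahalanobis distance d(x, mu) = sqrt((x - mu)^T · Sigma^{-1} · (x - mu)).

Step 1 — centre the observation: (x - mu) = (1, 0, 3).

Step 2 — invert Sigma (cofactor / det for 3×3, or solve directly):
  Sigma^{-1} = [[0.3793, 0.2759, 0.0345],
 [0.2759, 0.6552, 0.2069],
 [0.0345, 0.2069, 0.2759]].

Step 3 — form the quadratic (x - mu)^T · Sigma^{-1} · (x - mu):
  Sigma^{-1} · (x - mu) = (0.4828, 0.8966, 0.8621).
  (x - mu)^T · [Sigma^{-1} · (x - mu)] = (1)·(0.4828) + (0)·(0.8966) + (3)·(0.8621) = 3.069.

Step 4 — take square root: d = √(3.069) ≈ 1.7518.

d(x, mu) = √(3.069) ≈ 1.7518


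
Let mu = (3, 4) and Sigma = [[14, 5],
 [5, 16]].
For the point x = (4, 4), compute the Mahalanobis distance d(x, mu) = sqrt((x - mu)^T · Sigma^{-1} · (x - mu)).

Step 1 — centre the observation: (x - mu) = (1, 0).

Step 2 — invert Sigma. det(Sigma) = 14·16 - (5)² = 199.
  Sigma^{-1} = (1/det) · [[d, -b], [-b, a]] = [[0.0804, -0.0251],
 [-0.0251, 0.0704]].

Step 3 — form the quadratic (x - mu)^T · Sigma^{-1} · (x - mu):
  Sigma^{-1} · (x - mu) = (0.0804, -0.0251).
  (x - mu)^T · [Sigma^{-1} · (x - mu)] = (1)·(0.0804) + (0)·(-0.0251) = 0.0804.

Step 4 — take square root: d = √(0.0804) ≈ 0.2836.

d(x, mu) = √(0.0804) ≈ 0.2836


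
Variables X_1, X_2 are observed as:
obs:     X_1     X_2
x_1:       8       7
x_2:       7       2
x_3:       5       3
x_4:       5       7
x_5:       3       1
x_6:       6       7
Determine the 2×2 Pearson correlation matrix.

Step 1 — column means:
  mean(X_1) = (8 + 7 + 5 + 5 + 3 + 6) / 6 = 34/6 = 5.6667
  mean(X_2) = (7 + 2 + 3 + 7 + 1 + 7) / 6 = 27/6 = 4.5

Step 2 — sample variances and covariances s[i,j] = (1/(n-1)) · Σ_k (x_{k,i} - mean_i) · (x_{k,j} - mean_j), with n-1 = 5:
  s[X_1,X_1] = ((2.3333)·(2.3333) + (1.3333)·(1.3333) + (-0.6667)·(-0.6667) + (-0.6667)·(-0.6667) + (-2.6667)·(-2.6667) + (0.3333)·(0.3333)) / 5 = 15.3333/5 = 3.0667
  s[X_1,X_2] = ((2.3333)·(2.5) + (1.3333)·(-2.5) + (-0.6667)·(-1.5) + (-0.6667)·(2.5) + (-2.6667)·(-3.5) + (0.3333)·(2.5)) / 5 = 12/5 = 2.4
  s[X_2,X_2] = ((2.5)·(2.5) + (-2.5)·(-2.5) + (-1.5)·(-1.5) + (2.5)·(2.5) + (-3.5)·(-3.5) + (2.5)·(2.5)) / 5 = 39.5/5 = 7.9
  Sample standard deviations s_i = √(s[i,i]):
  s(X_1) = √(3.0667) = 1.7512
  s(X_2) = √(7.9) = 2.8107

Step 3 — r_{ij} = s_{ij} / (s_i · s_j):
  r[X_1,X_1] = 1 (diagonal).
  r[X_1,X_2] = 2.4 / (1.7512 · 2.8107) = 2.4 / 4.9221 = 0.4876
  r[X_2,X_2] = 1 (diagonal).

R is symmetric with unit diagonal. Assembling:

R = [[1, 0.4876],
 [0.4876, 1]]


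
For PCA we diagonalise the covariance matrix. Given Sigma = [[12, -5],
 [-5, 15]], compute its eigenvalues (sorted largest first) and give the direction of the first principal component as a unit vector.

Step 1 — characteristic polynomial of 2×2 Sigma:
  det(Sigma - λI) = λ² - trace · λ + det = 0.
  trace = 12 + 15 = 27, det = 12·15 - (-5)² = 155.
Step 2 — discriminant:
  Δ = trace² - 4·det = 729 - 620 = 109.
Step 3 — eigenvalues:
  λ = (trace ± √Δ)/2 = (27 ± 10.4403)/2,
  λ_1 = 18.7202,  λ_2 = 8.2798.

Step 4 — unit eigenvector for λ_1: solve (Sigma - λ_1 I)v = 0. First row:
  (12 - 18.7202)·v_x + (-5)·v_y = 0, i.e. (-6.7202)·v_x + (-5)·v_y = 0,
  so v ∝ (b, λ_1 - a) = (-5, 6.7202); multiply by -1 so the first entry is positive: u = (5, -6.7202).
  ||u|| = √((5)² + (-6.7202)²) = √(70.1605) ≈ 8.3762,
  v_1 = u/||u|| ≈ (0.5969, -0.8023) (||v_1|| = 1).

λ_1 = 18.7202,  λ_2 = 8.2798;  v_1 ≈ (0.5969, -0.8023)


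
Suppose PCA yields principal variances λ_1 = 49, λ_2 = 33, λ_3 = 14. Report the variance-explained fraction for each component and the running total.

Step 1 — total variance = trace(Sigma) = Σ λ_i = 49 + 33 + 14 = 96.

Step 2 — fraction explained by component i = λ_i / Σ λ:
  PC1: 49/96 = 0.5104
  PC2: 33/96 = 0.3438
  PC3: 14/96 = 0.1458

Step 3 — cumulative fraction after k components = (λ_1 + ... + λ_k) / Σ λ:
  k = 1: 49/96 = 0.5104
  k = 2: (49 + 33)/96 = 82/96 = 0.8542
  k = 3: (49 + 33 + 14)/96 = 96/96 = 1

Summary (fraction, with percent):

explained: PC1 0.5104 (51.04%), PC2 0.3438 (34.38%), PC3 0.1458 (14.58%);  cumulative: 0.5104, 0.8542, 1


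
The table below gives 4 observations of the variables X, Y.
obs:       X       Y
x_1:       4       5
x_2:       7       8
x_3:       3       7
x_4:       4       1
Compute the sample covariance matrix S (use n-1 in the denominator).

Step 1 — column means:
  mean(X) = (4 + 7 + 3 + 4) / 4 = 18/4 = 4.5
  mean(Y) = (5 + 8 + 7 + 1) / 4 = 21/4 = 5.25

Step 2 — sample covariance S[i,j] = (1/(n-1)) · Σ_k (x_{k,i} - mean_i) · (x_{k,j} - mean_j), with n-1 = 3.
  S[X,X] = ((-0.5)·(-0.5) + (2.5)·(2.5) + (-1.5)·(-1.5) + (-0.5)·(-0.5)) / 3 = 9/3 = 3
  S[X,Y] = ((-0.5)·(-0.25) + (2.5)·(2.75) + (-1.5)·(1.75) + (-0.5)·(-4.25)) / 3 = 6.5/3 = 2.1667
  S[Y,Y] = ((-0.25)·(-0.25) + (2.75)·(2.75) + (1.75)·(1.75) + (-4.25)·(-4.25)) / 3 = 28.75/3 = 9.5833

S is symmetric (S[j,i] = S[i,j]). Assembling:

S = [[3, 2.1667],
 [2.1667, 9.5833]]


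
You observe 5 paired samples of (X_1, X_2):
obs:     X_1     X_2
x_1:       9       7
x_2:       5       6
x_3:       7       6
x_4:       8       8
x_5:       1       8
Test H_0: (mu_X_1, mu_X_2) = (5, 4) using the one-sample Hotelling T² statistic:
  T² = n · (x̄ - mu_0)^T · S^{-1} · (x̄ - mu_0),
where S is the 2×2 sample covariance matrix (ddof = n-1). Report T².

Step 1 — sample mean vector:
  mean(X_1) = (9 + 5 + 7 + 8 + 1) / 5 = 30/5 = 6
  mean(X_2) = (7 + 6 + 6 + 8 + 8) / 5 = 35/5 = 7
  x̄ = (6, 7),  deviation x̄ - mu_0 = (6, 7) - (5, 4) = (1, 3).

Step 2 — sample covariance matrix, S[i,j] = (1/(n-1)) · Σ_k (x_{k,i} - mean_i) · (x_{k,j} - mean_j), divisor n-1 = 4:
  S[X_1,X_1] = ((3)·(3) + (-1)·(-1) + (1)·(1) + (2)·(2) + (-5)·(-5)) / 4 = 40/4 = 10
  S[X_1,X_2] = ((3)·(0) + (-1)·(-1) + (1)·(-1) + (2)·(1) + (-5)·(1)) / 4 = -3/4 = -0.75
  S[X_2,X_2] = ((0)·(0) + (-1)·(-1) + (-1)·(-1) + (1)·(1) + (1)·(1)) / 4 = 4/4 = 1
  S = [[10, -0.75],
 [-0.75, 1]].

Step 3 — invert S. det(S) = 10·1 - (-0.75)² = 9.4375.
  S^{-1} = (1/det) · [[d, -b], [-b, a]] = [[0.106, 0.0795],
 [0.0795, 1.0596]].

Step 4 — quadratic form (x̄ - mu_0)^T · S^{-1} · (x̄ - mu_0):
  S^{-1} · (x̄ - mu_0) = (0.3444, 3.2583),
  (x̄ - mu_0)^T · [...] = (1)·(0.3444) + (3)·(3.2583) = 10.1192.

Step 5 — scale by n: T² = 5 · 10.1192 = 50.596.

T² ≈ 50.596


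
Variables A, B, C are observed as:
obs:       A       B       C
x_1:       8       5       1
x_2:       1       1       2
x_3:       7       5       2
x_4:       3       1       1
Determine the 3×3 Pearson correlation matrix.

Step 1 — column means:
  mean(A) = (8 + 1 + 7 + 3) / 4 = 19/4 = 4.75
  mean(B) = (5 + 1 + 5 + 1) / 4 = 12/4 = 3
  mean(C) = (1 + 2 + 2 + 1) / 4 = 6/4 = 1.5

Step 2 — sample variances and covariances s[i,j] = (1/(n-1)) · Σ_k (x_{k,i} - mean_i) · (x_{k,j} - mean_j), with n-1 = 3:
  s[A,A] = ((3.25)·(3.25) + (-3.75)·(-3.75) + (2.25)·(2.25) + (-1.75)·(-1.75)) / 3 = 32.75/3 = 10.9167
  s[A,B] = ((3.25)·(2) + (-3.75)·(-2) + (2.25)·(2) + (-1.75)·(-2)) / 3 = 22/3 = 7.3333
  s[A,C] = ((3.25)·(-0.5) + (-3.75)·(0.5) + (2.25)·(0.5) + (-1.75)·(-0.5)) / 3 = -1.5/3 = -0.5
  s[B,B] = ((2)·(2) + (-2)·(-2) + (2)·(2) + (-2)·(-2)) / 3 = 16/3 = 5.3333
  s[B,C] = ((2)·(-0.5) + (-2)·(0.5) + (2)·(0.5) + (-2)·(-0.5)) / 3 = 0/3 = 0
  s[C,C] = ((-0.5)·(-0.5) + (0.5)·(0.5) + (0.5)·(0.5) + (-0.5)·(-0.5)) / 3 = 1/3 = 0.3333
  Sample standard deviations s_i = √(s[i,i]):
  s(A) = √(10.9167) = 3.304
  s(B) = √(5.3333) = 2.3094
  s(C) = √(0.3333) = 0.5774

Step 3 — r_{ij} = s_{ij} / (s_i · s_j):
  r[A,A] = 1 (diagonal).
  r[A,B] = 7.3333 / (3.304 · 2.3094) = 7.3333 / 7.6303 = 0.9611
  r[A,C] = -0.5 / (3.304 · 0.5774) = -0.5 / 1.9076 = -0.2621
  r[B,B] = 1 (diagonal).
  r[B,C] = 0 / (2.3094 · 0.5774) = 0 / 1.3333 = 0
  r[C,C] = 1 (diagonal).

R is symmetric with unit diagonal. Assembling:

R = [[1, 0.9611, -0.2621],
 [0.9611, 1, 0],
 [-0.2621, 0, 1]]


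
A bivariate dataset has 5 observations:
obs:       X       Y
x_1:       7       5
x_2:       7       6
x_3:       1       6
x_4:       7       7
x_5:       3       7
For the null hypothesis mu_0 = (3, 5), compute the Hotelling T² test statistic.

Step 1 — sample mean vector:
  mean(X) = (7 + 7 + 1 + 7 + 3) / 5 = 25/5 = 5
  mean(Y) = (5 + 6 + 6 + 7 + 7) / 5 = 31/5 = 6.2
  x̄ = (5, 6.2),  deviation x̄ - mu_0 = (5, 6.2) - (3, 5) = (2, 1.2).

Step 2 — sample covariance matrix, S[i,j] = (1/(n-1)) · Σ_k (x_{k,i} - mean_i) · (x_{k,j} - mean_j), divisor n-1 = 4:
  S[X,X] = ((2)·(2) + (2)·(2) + (-4)·(-4) + (2)·(2) + (-2)·(-2)) / 4 = 32/4 = 8
  S[X,Y] = ((2)·(-1.2) + (2)·(-0.2) + (-4)·(-0.2) + (2)·(0.8) + (-2)·(0.8)) / 4 = -2/4 = -0.5
  S[Y,Y] = ((-1.2)·(-1.2) + (-0.2)·(-0.2) + (-0.2)·(-0.2) + (0.8)·(0.8) + (0.8)·(0.8)) / 4 = 2.8/4 = 0.7
  S = [[8, -0.5],
 [-0.5, 0.7]].

Step 3 — invert S. det(S) = 8·0.7 - (-0.5)² = 5.35.
  S^{-1} = (1/det) · [[d, -b], [-b, a]] = [[0.1308, 0.0935],
 [0.0935, 1.4953]].

Step 4 — quadratic form (x̄ - mu_0)^T · S^{-1} · (x̄ - mu_0):
  S^{-1} · (x̄ - mu_0) = (0.3738, 1.9813),
  (x̄ - mu_0)^T · [...] = (2)·(0.3738) + (1.2)·(1.9813) = 3.1252.

Step 5 — scale by n: T² = 5 · 3.1252 = 15.6262.

T² ≈ 15.6262


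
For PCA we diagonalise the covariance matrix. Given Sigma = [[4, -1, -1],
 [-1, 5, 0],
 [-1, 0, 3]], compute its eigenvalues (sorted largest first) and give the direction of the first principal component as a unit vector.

Step 1 — characteristic polynomial p(λ) = det(λI - Sigma) = λ³ - tr·λ² + c_1·λ - det, where tr = trace, c_1 = sum of the principal 2×2 minors, det = det(Sigma):
  tr = 4 + 5 + 3 = 12,
  c_1 = (4·5 - (-1)²) + (4·3 - (-1)²) + (5·3 - (0)²) = 19 + 11 + 15 = 45,
  det = 4·(5·3 - (0)²) - (-1)·((-1)·3 - (0)·(-1)) + (-1)·((-1)·(0) - 5·(-1)) = 4·(15) - (-1)·(-3) + (-1)·(5) = 52.
  So p(λ) = λ³ - 12λ² + 45λ - 52.
Step 2 — look for an integer root (rational root theorem: any rational root is an integer divisor of 52). Testing λ = 4:
  p(4) = 64 - 192 + 180 - 52 = 0  ✓
  Dividing out (λ - 4): p(λ) = (λ - 4)(λ² - 8λ + 13).
Step 3 — remaining eigenvalues from the quadratic λ² - 8λ + 13 = 0:
  Δ = 8² - 4·13 = 64 - 52 = 12,  λ = (8 ± √12)/2 = (8 ± 3.4641)/2 ≈ 5.7321 or 2.2679.
  Sorted: λ_1 = 5.7321,  λ_2 = 4,  λ_3 = 2.2679  (check: sum = 12 = tr ✓).

Step 4 — unit eigenvector for λ_1 ≈ 5.7321: v spans the null space of (Sigma - λ_1 I), whose rows are
  r_1 = (-1.7321, -1, -1),  r_2 = (-1, -0.7321, 0),  r_3 = (-1, 0, -2.7321).
  v is orthogonal to every row, so take v ∝ r_1 × r_2 = ((-1)·(0) - (-1)·(-0.7321), (-1)·(-1) - (-1.7321)·(0), (-1.7321)·(-0.7321) - (-1)·(-1)) ≈ (-0.7321, 1, 0.2679).
  Rescale (multiply by -1 so the first nonzero entry is positive): u = (0.7321, -1, -0.2679).
  ||u|| = √((0.7321)² + (-1)² + (-0.2679)²) = √(1.6077) ≈ 1.2679,  v_1 = u/||u|| ≈ (0.5774, -0.7887, -0.2113) (||v_1|| = 1).

λ_1 = 5.7321,  λ_2 = 4,  λ_3 = 2.2679;  v_1 ≈ (0.5774, -0.7887, -0.2113)


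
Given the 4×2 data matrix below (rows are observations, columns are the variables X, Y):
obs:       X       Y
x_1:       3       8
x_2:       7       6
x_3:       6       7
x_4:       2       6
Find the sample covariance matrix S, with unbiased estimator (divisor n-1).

Step 1 — column means:
  mean(X) = (3 + 7 + 6 + 2) / 4 = 18/4 = 4.5
  mean(Y) = (8 + 6 + 7 + 6) / 4 = 27/4 = 6.75

Step 2 — sample covariance S[i,j] = (1/(n-1)) · Σ_k (x_{k,i} - mean_i) · (x_{k,j} - mean_j), with n-1 = 3.
  S[X,X] = ((-1.5)·(-1.5) + (2.5)·(2.5) + (1.5)·(1.5) + (-2.5)·(-2.5)) / 3 = 17/3 = 5.6667
  S[X,Y] = ((-1.5)·(1.25) + (2.5)·(-0.75) + (1.5)·(0.25) + (-2.5)·(-0.75)) / 3 = -1.5/3 = -0.5
  S[Y,Y] = ((1.25)·(1.25) + (-0.75)·(-0.75) + (0.25)·(0.25) + (-0.75)·(-0.75)) / 3 = 2.75/3 = 0.9167

S is symmetric (S[j,i] = S[i,j]). Assembling:

S = [[5.6667, -0.5],
 [-0.5, 0.9167]]


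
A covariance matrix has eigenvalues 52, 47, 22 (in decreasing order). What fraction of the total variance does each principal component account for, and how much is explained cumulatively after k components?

Step 1 — total variance = trace(Sigma) = Σ λ_i = 52 + 47 + 22 = 121.

Step 2 — fraction explained by component i = λ_i / Σ λ:
  PC1: 52/121 = 0.4298
  PC2: 47/121 = 0.3884
  PC3: 22/121 = 0.1818

Step 3 — cumulative fraction after k components = (λ_1 + ... + λ_k) / Σ λ:
  k = 1: 52/121 = 0.4298
  k = 2: (52 + 47)/121 = 99/121 = 0.8182
  k = 3: (52 + 47 + 22)/121 = 121/121 = 1

Summary (fraction, with percent):

explained: PC1 0.4298 (42.98%), PC2 0.3884 (38.84%), PC3 0.1818 (18.18%);  cumulative: 0.4298, 0.8182, 1


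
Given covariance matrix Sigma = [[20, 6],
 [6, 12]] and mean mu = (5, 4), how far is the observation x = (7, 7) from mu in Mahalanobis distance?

Step 1 — centre the observation: (x - mu) = (2, 3).

Step 2 — invert Sigma. det(Sigma) = 20·12 - (6)² = 204.
  Sigma^{-1} = (1/det) · [[d, -b], [-b, a]] = [[0.0588, -0.0294],
 [-0.0294, 0.098]].

Step 3 — form the quadratic (x - mu)^T · Sigma^{-1} · (x - mu):
  Sigma^{-1} · (x - mu) = (0.0294, 0.2353).
  (x - mu)^T · [Sigma^{-1} · (x - mu)] = (2)·(0.0294) + (3)·(0.2353) = 0.7647.

Step 4 — take square root: d = √(0.7647) ≈ 0.8745.

d(x, mu) = √(0.7647) ≈ 0.8745


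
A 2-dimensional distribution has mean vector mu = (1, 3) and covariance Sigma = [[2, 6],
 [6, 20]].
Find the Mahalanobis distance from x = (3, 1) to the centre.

Step 1 — centre the observation: (x - mu) = (2, -2).

Step 2 — invert Sigma. det(Sigma) = 2·20 - (6)² = 4.
  Sigma^{-1} = (1/det) · [[d, -b], [-b, a]] = [[5, -1.5],
 [-1.5, 0.5]].

Step 3 — form the quadratic (x - mu)^T · Sigma^{-1} · (x - mu):
  Sigma^{-1} · (x - mu) = (13, -4).
  (x - mu)^T · [Sigma^{-1} · (x - mu)] = (2)·(13) + (-2)·(-4) = 34.

Step 4 — take square root: d = √(34) ≈ 5.831.

d(x, mu) = √(34) ≈ 5.831


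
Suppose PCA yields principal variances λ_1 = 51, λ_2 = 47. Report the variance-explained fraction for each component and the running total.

Step 1 — total variance = trace(Sigma) = Σ λ_i = 51 + 47 = 98.

Step 2 — fraction explained by component i = λ_i / Σ λ:
  PC1: 51/98 = 0.5204
  PC2: 47/98 = 0.4796

Step 3 — cumulative fraction after k components = (λ_1 + ... + λ_k) / Σ λ:
  k = 1: 51/98 = 0.5204
  k = 2: (51 + 47)/98 = 98/98 = 1

Summary (fraction, with percent):

explained: PC1 0.5204 (52.04%), PC2 0.4796 (47.96%);  cumulative: 0.5204, 1


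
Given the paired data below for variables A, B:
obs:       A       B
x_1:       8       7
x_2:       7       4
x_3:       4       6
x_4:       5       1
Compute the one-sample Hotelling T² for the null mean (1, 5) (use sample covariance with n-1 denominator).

Step 1 — sample mean vector:
  mean(A) = (8 + 7 + 4 + 5) / 4 = 24/4 = 6
  mean(B) = (7 + 4 + 6 + 1) / 4 = 18/4 = 4.5
  x̄ = (6, 4.5),  deviation x̄ - mu_0 = (6, 4.5) - (1, 5) = (5, -0.5).

Step 2 — sample covariance matrix, S[i,j] = (1/(n-1)) · Σ_k (x_{k,i} - mean_i) · (x_{k,j} - mean_j), divisor n-1 = 3:
  S[A,A] = ((2)·(2) + (1)·(1) + (-2)·(-2) + (-1)·(-1)) / 3 = 10/3 = 3.3333
  S[A,B] = ((2)·(2.5) + (1)·(-0.5) + (-2)·(1.5) + (-1)·(-3.5)) / 3 = 5/3 = 1.6667
  S[B,B] = ((2.5)·(2.5) + (-0.5)·(-0.5) + (1.5)·(1.5) + (-3.5)·(-3.5)) / 3 = 21/3 = 7
  S = [[3.3333, 1.6667],
 [1.6667, 7]].

Step 3 — invert S. det(S) = 3.3333·7 - (1.6667)² = 20.5556.
  S^{-1} = (1/det) · [[d, -b], [-b, a]] = [[0.3405, -0.0811],
 [-0.0811, 0.1622]].

Step 4 — quadratic form (x̄ - mu_0)^T · S^{-1} · (x̄ - mu_0):
  S^{-1} · (x̄ - mu_0) = (1.7432, -0.4865),
  (x̄ - mu_0)^T · [...] = (5)·(1.7432) + (-0.5)·(-0.4865) = 8.9595.

Step 5 — scale by n: T² = 4 · 8.9595 = 35.8378.

T² ≈ 35.8378


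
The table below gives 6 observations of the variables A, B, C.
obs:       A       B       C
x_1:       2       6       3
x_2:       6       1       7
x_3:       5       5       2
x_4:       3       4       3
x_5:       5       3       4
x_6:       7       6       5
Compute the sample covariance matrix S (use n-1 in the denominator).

Step 1 — column means:
  mean(A) = (2 + 6 + 5 + 3 + 5 + 7) / 6 = 28/6 = 4.6667
  mean(B) = (6 + 1 + 5 + 4 + 3 + 6) / 6 = 25/6 = 4.1667
  mean(C) = (3 + 7 + 2 + 3 + 4 + 5) / 6 = 24/6 = 4

Step 2 — sample covariance S[i,j] = (1/(n-1)) · Σ_k (x_{k,i} - mean_i) · (x_{k,j} - mean_j), with n-1 = 5.
  S[A,A] = ((-2.6667)·(-2.6667) + (1.3333)·(1.3333) + (0.3333)·(0.3333) + (-1.6667)·(-1.6667) + (0.3333)·(0.3333) + (2.3333)·(2.3333)) / 5 = 17.3333/5 = 3.4667
  S[A,B] = ((-2.6667)·(1.8333) + (1.3333)·(-3.1667) + (0.3333)·(0.8333) + (-1.6667)·(-0.1667) + (0.3333)·(-1.1667) + (2.3333)·(1.8333)) / 5 = -4.6667/5 = -0.9333
  S[A,C] = ((-2.6667)·(-1) + (1.3333)·(3) + (0.3333)·(-2) + (-1.6667)·(-1) + (0.3333)·(0) + (2.3333)·(1)) / 5 = 10/5 = 2
  S[B,B] = ((1.8333)·(1.8333) + (-3.1667)·(-3.1667) + (0.8333)·(0.8333) + (-0.1667)·(-0.1667) + (-1.1667)·(-1.1667) + (1.8333)·(1.8333)) / 5 = 18.8333/5 = 3.7667
  S[B,C] = ((1.8333)·(-1) + (-3.1667)·(3) + (0.8333)·(-2) + (-0.1667)·(-1) + (-1.1667)·(0) + (1.8333)·(1)) / 5 = -11/5 = -2.2
  S[C,C] = ((-1)·(-1) + (3)·(3) + (-2)·(-2) + (-1)·(-1) + (0)·(0) + (1)·(1)) / 5 = 16/5 = 3.2

S is symmetric (S[j,i] = S[i,j]). Assembling:

S = [[3.4667, -0.9333, 2],
 [-0.9333, 3.7667, -2.2],
 [2, -2.2, 3.2]]


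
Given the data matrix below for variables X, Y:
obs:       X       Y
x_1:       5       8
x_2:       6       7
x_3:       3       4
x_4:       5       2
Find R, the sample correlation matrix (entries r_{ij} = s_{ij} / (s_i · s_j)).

Step 1 — column means:
  mean(X) = (5 + 6 + 3 + 5) / 4 = 19/4 = 4.75
  mean(Y) = (8 + 7 + 4 + 2) / 4 = 21/4 = 5.25

Step 2 — sample variances and covariances s[i,j] = (1/(n-1)) · Σ_k (x_{k,i} - mean_i) · (x_{k,j} - mean_j), with n-1 = 3:
  s[X,X] = ((0.25)·(0.25) + (1.25)·(1.25) + (-1.75)·(-1.75) + (0.25)·(0.25)) / 3 = 4.75/3 = 1.5833
  s[X,Y] = ((0.25)·(2.75) + (1.25)·(1.75) + (-1.75)·(-1.25) + (0.25)·(-3.25)) / 3 = 4.25/3 = 1.4167
  s[Y,Y] = ((2.75)·(2.75) + (1.75)·(1.75) + (-1.25)·(-1.25) + (-3.25)·(-3.25)) / 3 = 22.75/3 = 7.5833
  Sample standard deviations s_i = √(s[i,i]):
  s(X) = √(1.5833) = 1.2583
  s(Y) = √(7.5833) = 2.7538

Step 3 — r_{ij} = s_{ij} / (s_i · s_j):
  r[X,X] = 1 (diagonal).
  r[X,Y] = 1.4167 / (1.2583 · 2.7538) = 1.4167 / 3.4651 = 0.4088
  r[Y,Y] = 1 (diagonal).

R is symmetric with unit diagonal. Assembling:

R = [[1, 0.4088],
 [0.4088, 1]]


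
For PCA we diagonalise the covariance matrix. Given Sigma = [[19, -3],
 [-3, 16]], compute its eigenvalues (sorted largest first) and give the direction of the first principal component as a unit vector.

Step 1 — characteristic polynomial of 2×2 Sigma:
  det(Sigma - λI) = λ² - trace · λ + det = 0.
  trace = 19 + 16 = 35, det = 19·16 - (-3)² = 295.
Step 2 — discriminant:
  Δ = trace² - 4·det = 1225 - 1180 = 45.
Step 3 — eigenvalues:
  λ = (trace ± √Δ)/2 = (35 ± 6.7082)/2,
  λ_1 = 20.8541,  λ_2 = 14.1459.

Step 4 — unit eigenvector for λ_1: solve (Sigma - λ_1 I)v = 0. First row:
  (19 - 20.8541)·v_x + (-3)·v_y = 0, i.e. (-1.8541)·v_x + (-3)·v_y = 0,
  so v ∝ (b, λ_1 - a) = (-3, 1.8541); multiply by -1 so the first entry is positive: u = (3, -1.8541).
  ||u|| = √((3)² + (-1.8541)²) = √(12.4377) ≈ 3.5267,
  v_1 = u/||u|| ≈ (0.8507, -0.5257) (||v_1|| = 1).

λ_1 = 20.8541,  λ_2 = 14.1459;  v_1 ≈ (0.8507, -0.5257)


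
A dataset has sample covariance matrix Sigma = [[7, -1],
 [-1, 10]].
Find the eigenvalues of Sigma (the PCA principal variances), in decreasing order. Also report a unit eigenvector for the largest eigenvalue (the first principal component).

Step 1 — characteristic polynomial of 2×2 Sigma:
  det(Sigma - λI) = λ² - trace · λ + det = 0.
  trace = 7 + 10 = 17, det = 7·10 - (-1)² = 69.
Step 2 — discriminant:
  Δ = trace² - 4·det = 289 - 276 = 13.
Step 3 — eigenvalues:
  λ = (trace ± √Δ)/2 = (17 ± 3.6056)/2,
  λ_1 = 10.3028,  λ_2 = 6.6972.

Step 4 — unit eigenvector for λ_1: solve (Sigma - λ_1 I)v = 0. First row:
  (7 - 10.3028)·v_x + (-1)·v_y = 0, i.e. (-3.3028)·v_x + (-1)·v_y = 0,
  so v ∝ (b, λ_1 - a) = (-1, 3.3028); multiply by -1 so the first entry is positive: u = (1, -3.3028).
  ||u|| = √((1)² + (-3.3028)²) = √(11.9083) ≈ 3.4508,
  v_1 = u/||u|| ≈ (0.2898, -0.9571) (||v_1|| = 1).

λ_1 = 10.3028,  λ_2 = 6.6972;  v_1 ≈ (0.2898, -0.9571)


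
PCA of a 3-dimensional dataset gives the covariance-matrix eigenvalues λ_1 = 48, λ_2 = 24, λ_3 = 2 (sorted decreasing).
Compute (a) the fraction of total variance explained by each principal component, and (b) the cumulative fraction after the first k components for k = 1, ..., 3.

Step 1 — total variance = trace(Sigma) = Σ λ_i = 48 + 24 + 2 = 74.

Step 2 — fraction explained by component i = λ_i / Σ λ:
  PC1: 48/74 = 0.6486
  PC2: 24/74 = 0.3243
  PC3: 2/74 = 0.027

Step 3 — cumulative fraction after k components = (λ_1 + ... + λ_k) / Σ λ:
  k = 1: 48/74 = 0.6486
  k = 2: (48 + 24)/74 = 72/74 = 0.973
  k = 3: (48 + 24 + 2)/74 = 74/74 = 1

Summary (fraction, with percent):

explained: PC1 0.6486 (64.86%), PC2 0.3243 (32.43%), PC3 0.027 (2.7%);  cumulative: 0.6486, 0.973, 1


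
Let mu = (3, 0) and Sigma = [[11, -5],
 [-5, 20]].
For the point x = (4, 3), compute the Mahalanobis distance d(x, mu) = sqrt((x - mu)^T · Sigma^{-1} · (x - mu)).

Step 1 — centre the observation: (x - mu) = (1, 3).

Step 2 — invert Sigma. det(Sigma) = 11·20 - (-5)² = 195.
  Sigma^{-1} = (1/det) · [[d, -b], [-b, a]] = [[0.1026, 0.0256],
 [0.0256, 0.0564]].

Step 3 — form the quadratic (x - mu)^T · Sigma^{-1} · (x - mu):
  Sigma^{-1} · (x - mu) = (0.1795, 0.1949).
  (x - mu)^T · [Sigma^{-1} · (x - mu)] = (1)·(0.1795) + (3)·(0.1949) = 0.7641.

Step 4 — take square root: d = √(0.7641) ≈ 0.8741.

d(x, mu) = √(0.7641) ≈ 0.8741


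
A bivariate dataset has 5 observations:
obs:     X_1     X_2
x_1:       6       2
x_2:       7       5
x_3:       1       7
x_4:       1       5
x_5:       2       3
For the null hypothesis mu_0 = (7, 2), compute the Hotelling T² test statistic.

Step 1 — sample mean vector:
  mean(X_1) = (6 + 7 + 1 + 1 + 2) / 5 = 17/5 = 3.4
  mean(X_2) = (2 + 5 + 7 + 5 + 3) / 5 = 22/5 = 4.4
  x̄ = (3.4, 4.4),  deviation x̄ - mu_0 = (3.4, 4.4) - (7, 2) = (-3.6, 2.4).

Step 2 — sample covariance matrix, S[i,j] = (1/(n-1)) · Σ_k (x_{k,i} - mean_i) · (x_{k,j} - mean_j), divisor n-1 = 4:
  S[X_1,X_1] = ((2.6)·(2.6) + (3.6)·(3.6) + (-2.4)·(-2.4) + (-2.4)·(-2.4) + (-1.4)·(-1.4)) / 4 = 33.2/4 = 8.3
  S[X_1,X_2] = ((2.6)·(-2.4) + (3.6)·(0.6) + (-2.4)·(2.6) + (-2.4)·(0.6) + (-1.4)·(-1.4)) / 4 = -9.8/4 = -2.45
  S[X_2,X_2] = ((-2.4)·(-2.4) + (0.6)·(0.6) + (2.6)·(2.6) + (0.6)·(0.6) + (-1.4)·(-1.4)) / 4 = 15.2/4 = 3.8
  S = [[8.3, -2.45],
 [-2.45, 3.8]].

Step 3 — invert S. det(S) = 8.3·3.8 - (-2.45)² = 25.5375.
  S^{-1} = (1/det) · [[d, -b], [-b, a]] = [[0.1488, 0.0959],
 [0.0959, 0.325]].

Step 4 — quadratic form (x̄ - mu_0)^T · S^{-1} · (x̄ - mu_0):
  S^{-1} · (x̄ - mu_0) = (-0.3054, 0.4347),
  (x̄ - mu_0)^T · [...] = (-3.6)·(-0.3054) + (2.4)·(0.4347) = 2.1427.

Step 5 — scale by n: T² = 5 · 2.1427 = 10.7137.

T² ≈ 10.7137


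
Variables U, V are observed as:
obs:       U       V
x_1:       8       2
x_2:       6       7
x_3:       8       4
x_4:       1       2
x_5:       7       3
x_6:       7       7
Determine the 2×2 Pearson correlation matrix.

Step 1 — column means:
  mean(U) = (8 + 6 + 8 + 1 + 7 + 7) / 6 = 37/6 = 6.1667
  mean(V) = (2 + 7 + 4 + 2 + 3 + 7) / 6 = 25/6 = 4.1667

Step 2 — sample variances and covariances s[i,j] = (1/(n-1)) · Σ_k (x_{k,i} - mean_i) · (x_{k,j} - mean_j), with n-1 = 5:
  s[U,U] = ((1.8333)·(1.8333) + (-0.1667)·(-0.1667) + (1.8333)·(1.8333) + (-5.1667)·(-5.1667) + (0.8333)·(0.8333) + (0.8333)·(0.8333)) / 5 = 34.8333/5 = 6.9667
  s[U,V] = ((1.8333)·(-2.1667) + (-0.1667)·(2.8333) + (1.8333)·(-0.1667) + (-5.1667)·(-2.1667) + (0.8333)·(-1.1667) + (0.8333)·(2.8333)) / 5 = 7.8333/5 = 1.5667
  s[V,V] = ((-2.1667)·(-2.1667) + (2.8333)·(2.8333) + (-0.1667)·(-0.1667) + (-2.1667)·(-2.1667) + (-1.1667)·(-1.1667) + (2.8333)·(2.8333)) / 5 = 26.8333/5 = 5.3667
  Sample standard deviations s_i = √(s[i,i]):
  s(U) = √(6.9667) = 2.6394
  s(V) = √(5.3667) = 2.3166

Step 3 — r_{ij} = s_{ij} / (s_i · s_j):
  r[U,U] = 1 (diagonal).
  r[U,V] = 1.5667 / (2.6394 · 2.3166) = 1.5667 / 6.1146 = 0.2562
  r[V,V] = 1 (diagonal).

R is symmetric with unit diagonal. Assembling:

R = [[1, 0.2562],
 [0.2562, 1]]


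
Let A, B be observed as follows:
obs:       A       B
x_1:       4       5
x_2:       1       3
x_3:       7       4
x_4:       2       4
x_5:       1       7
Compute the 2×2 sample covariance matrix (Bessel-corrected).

Step 1 — column means:
  mean(A) = (4 + 1 + 7 + 2 + 1) / 5 = 15/5 = 3
  mean(B) = (5 + 3 + 4 + 4 + 7) / 5 = 23/5 = 4.6

Step 2 — sample covariance S[i,j] = (1/(n-1)) · Σ_k (x_{k,i} - mean_i) · (x_{k,j} - mean_j), with n-1 = 4.
  S[A,A] = ((1)·(1) + (-2)·(-2) + (4)·(4) + (-1)·(-1) + (-2)·(-2)) / 4 = 26/4 = 6.5
  S[A,B] = ((1)·(0.4) + (-2)·(-1.6) + (4)·(-0.6) + (-1)·(-0.6) + (-2)·(2.4)) / 4 = -3/4 = -0.75
  S[B,B] = ((0.4)·(0.4) + (-1.6)·(-1.6) + (-0.6)·(-0.6) + (-0.6)·(-0.6) + (2.4)·(2.4)) / 4 = 9.2/4 = 2.3

S is symmetric (S[j,i] = S[i,j]). Assembling:

S = [[6.5, -0.75],
 [-0.75, 2.3]]


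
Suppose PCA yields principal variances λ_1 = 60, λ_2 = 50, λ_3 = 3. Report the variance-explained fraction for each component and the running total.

Step 1 — total variance = trace(Sigma) = Σ λ_i = 60 + 50 + 3 = 113.

Step 2 — fraction explained by component i = λ_i / Σ λ:
  PC1: 60/113 = 0.531
  PC2: 50/113 = 0.4425
  PC3: 3/113 = 0.0265

Step 3 — cumulative fraction after k components = (λ_1 + ... + λ_k) / Σ λ:
  k = 1: 60/113 = 0.531
  k = 2: (60 + 50)/113 = 110/113 = 0.9735
  k = 3: (60 + 50 + 3)/113 = 113/113 = 1

Summary (fraction, with percent):

explained: PC1 0.531 (53.1%), PC2 0.4425 (44.25%), PC3 0.0265 (2.65%);  cumulative: 0.531, 0.9735, 1


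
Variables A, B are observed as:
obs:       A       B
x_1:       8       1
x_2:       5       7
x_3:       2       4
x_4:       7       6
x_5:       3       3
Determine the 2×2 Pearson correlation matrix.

Step 1 — column means:
  mean(A) = (8 + 5 + 2 + 7 + 3) / 5 = 25/5 = 5
  mean(B) = (1 + 7 + 4 + 6 + 3) / 5 = 21/5 = 4.2

Step 2 — sample variances and covariances s[i,j] = (1/(n-1)) · Σ_k (x_{k,i} - mean_i) · (x_{k,j} - mean_j), with n-1 = 4:
  s[A,A] = ((3)·(3) + (0)·(0) + (-3)·(-3) + (2)·(2) + (-2)·(-2)) / 4 = 26/4 = 6.5
  s[A,B] = ((3)·(-3.2) + (0)·(2.8) + (-3)·(-0.2) + (2)·(1.8) + (-2)·(-1.2)) / 4 = -3/4 = -0.75
  s[B,B] = ((-3.2)·(-3.2) + (2.8)·(2.8) + (-0.2)·(-0.2) + (1.8)·(1.8) + (-1.2)·(-1.2)) / 4 = 22.8/4 = 5.7
  Sample standard deviations s_i = √(s[i,i]):
  s(A) = √(6.5) = 2.5495
  s(B) = √(5.7) = 2.3875

Step 3 — r_{ij} = s_{ij} / (s_i · s_j):
  r[A,A] = 1 (diagonal).
  r[A,B] = -0.75 / (2.5495 · 2.3875) = -0.75 / 6.0869 = -0.1232
  r[B,B] = 1 (diagonal).

R is symmetric with unit diagonal. Assembling:

R = [[1, -0.1232],
 [-0.1232, 1]]


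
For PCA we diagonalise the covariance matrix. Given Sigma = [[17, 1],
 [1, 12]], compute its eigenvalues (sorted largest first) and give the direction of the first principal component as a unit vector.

Step 1 — characteristic polynomial of 2×2 Sigma:
  det(Sigma - λI) = λ² - trace · λ + det = 0.
  trace = 17 + 12 = 29, det = 17·12 - (1)² = 203.
Step 2 — discriminant:
  Δ = trace² - 4·det = 841 - 812 = 29.
Step 3 — eigenvalues:
  λ = (trace ± √Δ)/2 = (29 ± 5.3852)/2,
  λ_1 = 17.1926,  λ_2 = 11.8074.

Step 4 — unit eigenvector for λ_1: solve (Sigma - λ_1 I)v = 0. First row:
  (17 - 17.1926)·v_x + (1)·v_y = 0, i.e. (-0.1926)·v_x + (1)·v_y = 0,
  so v ∝ (b, λ_1 - a) = (1, 0.1926) = u.
  ||u|| = √((1)² + (0.1926)²) = √(1.0371) ≈ 1.0184,
  v_1 = u/||u|| ≈ (0.982, 0.1891) (||v_1|| = 1).

λ_1 = 17.1926,  λ_2 = 11.8074;  v_1 ≈ (0.982, 0.1891)


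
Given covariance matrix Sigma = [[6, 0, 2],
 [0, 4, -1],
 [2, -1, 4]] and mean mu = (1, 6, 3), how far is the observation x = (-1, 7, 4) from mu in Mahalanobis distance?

Step 1 — centre the observation: (x - mu) = (-2, 1, 1).

Step 2 — invert Sigma (cofactor / det for 3×3, or solve directly):
  Sigma^{-1} = [[0.2027, -0.027, -0.1081],
 [-0.027, 0.2703, 0.0811],
 [-0.1081, 0.0811, 0.3243]].

Step 3 — form the quadratic (x - mu)^T · Sigma^{-1} · (x - mu):
  Sigma^{-1} · (x - mu) = (-0.5405, 0.4054, 0.6216).
  (x - mu)^T · [Sigma^{-1} · (x - mu)] = (-2)·(-0.5405) + (1)·(0.4054) + (1)·(0.6216) = 2.1081.

Step 4 — take square root: d = √(2.1081) ≈ 1.4519.

d(x, mu) = √(2.1081) ≈ 1.4519


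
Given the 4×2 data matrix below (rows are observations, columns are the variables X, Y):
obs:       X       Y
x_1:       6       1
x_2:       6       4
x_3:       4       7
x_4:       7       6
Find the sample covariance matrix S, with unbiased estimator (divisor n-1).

Step 1 — column means:
  mean(X) = (6 + 6 + 4 + 7) / 4 = 23/4 = 5.75
  mean(Y) = (1 + 4 + 7 + 6) / 4 = 18/4 = 4.5

Step 2 — sample covariance S[i,j] = (1/(n-1)) · Σ_k (x_{k,i} - mean_i) · (x_{k,j} - mean_j), with n-1 = 3.
  S[X,X] = ((0.25)·(0.25) + (0.25)·(0.25) + (-1.75)·(-1.75) + (1.25)·(1.25)) / 3 = 4.75/3 = 1.5833
  S[X,Y] = ((0.25)·(-3.5) + (0.25)·(-0.5) + (-1.75)·(2.5) + (1.25)·(1.5)) / 3 = -3.5/3 = -1.1667
  S[Y,Y] = ((-3.5)·(-3.5) + (-0.5)·(-0.5) + (2.5)·(2.5) + (1.5)·(1.5)) / 3 = 21/3 = 7

S is symmetric (S[j,i] = S[i,j]). Assembling:

S = [[1.5833, -1.1667],
 [-1.1667, 7]]


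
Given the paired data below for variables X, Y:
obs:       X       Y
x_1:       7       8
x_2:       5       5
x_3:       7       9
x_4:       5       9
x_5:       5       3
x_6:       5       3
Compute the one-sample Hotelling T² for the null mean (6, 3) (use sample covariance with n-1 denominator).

Step 1 — sample mean vector:
  mean(X) = (7 + 5 + 7 + 5 + 5 + 5) / 6 = 34/6 = 5.6667
  mean(Y) = (8 + 5 + 9 + 9 + 3 + 3) / 6 = 37/6 = 6.1667
  x̄ = (5.6667, 6.1667),  deviation x̄ - mu_0 = (5.6667, 6.1667) - (6, 3) = (-0.3333, 3.1667).

Step 2 — sample covariance matrix, S[i,j] = (1/(n-1)) · Σ_k (x_{k,i} - mean_i) · (x_{k,j} - mean_j), divisor n-1 = 5:
  S[X,X] = ((1.3333)·(1.3333) + (-0.6667)·(-0.6667) + (1.3333)·(1.3333) + (-0.6667)·(-0.6667) + (-0.6667)·(-0.6667) + (-0.6667)·(-0.6667)) / 5 = 5.3333/5 = 1.0667
  S[X,Y] = ((1.3333)·(1.8333) + (-0.6667)·(-1.1667) + (1.3333)·(2.8333) + (-0.6667)·(2.8333) + (-0.6667)·(-3.1667) + (-0.6667)·(-3.1667)) / 5 = 9.3333/5 = 1.8667
  S[Y,Y] = ((1.8333)·(1.8333) + (-1.1667)·(-1.1667) + (2.8333)·(2.8333) + (2.8333)·(2.8333) + (-3.1667)·(-3.1667) + (-3.1667)·(-3.1667)) / 5 = 40.8333/5 = 8.1667
  S = [[1.0667, 1.8667],
 [1.8667, 8.1667]].

Step 3 — invert S. det(S) = 1.0667·8.1667 - (1.8667)² = 5.2267.
  S^{-1} = (1/det) · [[d, -b], [-b, a]] = [[1.5625, -0.3571],
 [-0.3571, 0.2041]].

Step 4 — quadratic form (x̄ - mu_0)^T · S^{-1} · (x̄ - mu_0):
  S^{-1} · (x̄ - mu_0) = (-1.6518, 0.7653),
  (x̄ - mu_0)^T · [...] = (-0.3333)·(-1.6518) + (3.1667)·(0.7653) = 2.9741.

Step 5 — scale by n: T² = 6 · 2.9741 = 17.8444.

T² ≈ 17.8444


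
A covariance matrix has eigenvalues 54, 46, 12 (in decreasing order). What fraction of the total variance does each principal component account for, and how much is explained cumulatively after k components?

Step 1 — total variance = trace(Sigma) = Σ λ_i = 54 + 46 + 12 = 112.

Step 2 — fraction explained by component i = λ_i / Σ λ:
  PC1: 54/112 = 0.4821
  PC2: 46/112 = 0.4107
  PC3: 12/112 = 0.1071

Step 3 — cumulative fraction after k components = (λ_1 + ... + λ_k) / Σ λ:
  k = 1: 54/112 = 0.4821
  k = 2: (54 + 46)/112 = 100/112 = 0.8929
  k = 3: (54 + 46 + 12)/112 = 112/112 = 1

Summary (fraction, with percent):

explained: PC1 0.4821 (48.21%), PC2 0.4107 (41.07%), PC3 0.1071 (10.71%);  cumulative: 0.4821, 0.8929, 1


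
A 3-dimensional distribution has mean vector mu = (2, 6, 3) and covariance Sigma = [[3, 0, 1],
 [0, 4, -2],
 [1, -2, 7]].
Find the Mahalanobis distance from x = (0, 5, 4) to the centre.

Step 1 — centre the observation: (x - mu) = (-2, -1, 1).

Step 2 — invert Sigma (cofactor / det for 3×3, or solve directly):
  Sigma^{-1} = [[0.3529, -0.0294, -0.0588],
 [-0.0294, 0.2941, 0.0882],
 [-0.0588, 0.0882, 0.1765]].

Step 3 — form the quadratic (x - mu)^T · Sigma^{-1} · (x - mu):
  Sigma^{-1} · (x - mu) = (-0.7353, -0.1471, 0.2059).
  (x - mu)^T · [Sigma^{-1} · (x - mu)] = (-2)·(-0.7353) + (-1)·(-0.1471) + (1)·(0.2059) = 1.8235.

Step 4 — take square root: d = √(1.8235) ≈ 1.3504.

d(x, mu) = √(1.8235) ≈ 1.3504


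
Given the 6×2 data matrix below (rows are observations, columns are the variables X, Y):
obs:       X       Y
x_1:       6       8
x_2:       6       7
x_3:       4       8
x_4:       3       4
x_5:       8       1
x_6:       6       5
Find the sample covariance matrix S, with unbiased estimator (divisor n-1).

Step 1 — column means:
  mean(X) = (6 + 6 + 4 + 3 + 8 + 6) / 6 = 33/6 = 5.5
  mean(Y) = (8 + 7 + 8 + 4 + 1 + 5) / 6 = 33/6 = 5.5

Step 2 — sample covariance S[i,j] = (1/(n-1)) · Σ_k (x_{k,i} - mean_i) · (x_{k,j} - mean_j), with n-1 = 5.
  S[X,X] = ((0.5)·(0.5) + (0.5)·(0.5) + (-1.5)·(-1.5) + (-2.5)·(-2.5) + (2.5)·(2.5) + (0.5)·(0.5)) / 5 = 15.5/5 = 3.1
  S[X,Y] = ((0.5)·(2.5) + (0.5)·(1.5) + (-1.5)·(2.5) + (-2.5)·(-1.5) + (2.5)·(-4.5) + (0.5)·(-0.5)) / 5 = -9.5/5 = -1.9
  S[Y,Y] = ((2.5)·(2.5) + (1.5)·(1.5) + (2.5)·(2.5) + (-1.5)·(-1.5) + (-4.5)·(-4.5) + (-0.5)·(-0.5)) / 5 = 37.5/5 = 7.5

S is symmetric (S[j,i] = S[i,j]). Assembling:

S = [[3.1, -1.9],
 [-1.9, 7.5]]


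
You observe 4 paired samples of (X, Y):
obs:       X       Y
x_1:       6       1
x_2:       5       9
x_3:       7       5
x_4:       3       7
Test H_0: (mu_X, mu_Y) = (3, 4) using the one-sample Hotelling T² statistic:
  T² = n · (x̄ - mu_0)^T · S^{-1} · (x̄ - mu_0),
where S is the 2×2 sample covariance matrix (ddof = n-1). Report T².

Step 1 — sample mean vector:
  mean(X) = (6 + 5 + 7 + 3) / 4 = 21/4 = 5.25
  mean(Y) = (1 + 9 + 5 + 7) / 4 = 22/4 = 5.5
  x̄ = (5.25, 5.5),  deviation x̄ - mu_0 = (5.25, 5.5) - (3, 4) = (2.25, 1.5).

Step 2 — sample covariance matrix, S[i,j] = (1/(n-1)) · Σ_k (x_{k,i} - mean_i) · (x_{k,j} - mean_j), divisor n-1 = 3:
  S[X,X] = ((0.75)·(0.75) + (-0.25)·(-0.25) + (1.75)·(1.75) + (-2.25)·(-2.25)) / 3 = 8.75/3 = 2.9167
  S[X,Y] = ((0.75)·(-4.5) + (-0.25)·(3.5) + (1.75)·(-0.5) + (-2.25)·(1.5)) / 3 = -8.5/3 = -2.8333
  S[Y,Y] = ((-4.5)·(-4.5) + (3.5)·(3.5) + (-0.5)·(-0.5) + (1.5)·(1.5)) / 3 = 35/3 = 11.6667
  S = [[2.9167, -2.8333],
 [-2.8333, 11.6667]].

Step 3 — invert S. det(S) = 2.9167·11.6667 - (-2.8333)² = 26.
  S^{-1} = (1/det) · [[d, -b], [-b, a]] = [[0.4487, 0.109],
 [0.109, 0.1122]].

Step 4 — quadratic form (x̄ - mu_0)^T · S^{-1} · (x̄ - mu_0):
  S^{-1} · (x̄ - mu_0) = (1.1731, 0.4135),
  (x̄ - mu_0)^T · [...] = (2.25)·(1.1731) + (1.5)·(0.4135) = 3.2596.

Step 5 — scale by n: T² = 4 · 3.2596 = 13.0385.

T² ≈ 13.0385


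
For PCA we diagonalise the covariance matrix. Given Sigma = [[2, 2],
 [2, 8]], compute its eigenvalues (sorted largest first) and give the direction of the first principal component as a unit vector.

Step 1 — characteristic polynomial of 2×2 Sigma:
  det(Sigma - λI) = λ² - trace · λ + det = 0.
  trace = 2 + 8 = 10, det = 2·8 - (2)² = 12.
Step 2 — discriminant:
  Δ = trace² - 4·det = 100 - 48 = 52.
Step 3 — eigenvalues:
  λ = (trace ± √Δ)/2 = (10 ± 7.2111)/2,
  λ_1 = 8.6056,  λ_2 = 1.3944.

Step 4 — unit eigenvector for λ_1: solve (Sigma - λ_1 I)v = 0. First row:
  (2 - 8.6056)·v_x + (2)·v_y = 0, i.e. (-6.6056)·v_x + (2)·v_y = 0,
  so v ∝ (b, λ_1 - a) = (2, 6.6056) = u.
  ||u|| = √((2)² + (6.6056)²) = √(47.6333) ≈ 6.9017,
  v_1 = u/||u|| ≈ (0.2898, 0.9571) (||v_1|| = 1).

λ_1 = 8.6056,  λ_2 = 1.3944;  v_1 ≈ (0.2898, 0.9571)


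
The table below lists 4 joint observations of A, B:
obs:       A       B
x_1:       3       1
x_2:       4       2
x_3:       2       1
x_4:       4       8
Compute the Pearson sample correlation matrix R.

Step 1 — column means:
  mean(A) = (3 + 4 + 2 + 4) / 4 = 13/4 = 3.25
  mean(B) = (1 + 2 + 1 + 8) / 4 = 12/4 = 3

Step 2 — sample variances and covariances s[i,j] = (1/(n-1)) · Σ_k (x_{k,i} - mean_i) · (x_{k,j} - mean_j), with n-1 = 3:
  s[A,A] = ((-0.25)·(-0.25) + (0.75)·(0.75) + (-1.25)·(-1.25) + (0.75)·(0.75)) / 3 = 2.75/3 = 0.9167
  s[A,B] = ((-0.25)·(-2) + (0.75)·(-1) + (-1.25)·(-2) + (0.75)·(5)) / 3 = 6/3 = 2
  s[B,B] = ((-2)·(-2) + (-1)·(-1) + (-2)·(-2) + (5)·(5)) / 3 = 34/3 = 11.3333
  Sample standard deviations s_i = √(s[i,i]):
  s(A) = √(0.9167) = 0.9574
  s(B) = √(11.3333) = 3.3665

Step 3 — r_{ij} = s_{ij} / (s_i · s_j):
  r[A,A] = 1 (diagonal).
  r[A,B] = 2 / (0.9574 · 3.3665) = 2 / 3.2232 = 0.6205
  r[B,B] = 1 (diagonal).

R is symmetric with unit diagonal. Assembling:

R = [[1, 0.6205],
 [0.6205, 1]]
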